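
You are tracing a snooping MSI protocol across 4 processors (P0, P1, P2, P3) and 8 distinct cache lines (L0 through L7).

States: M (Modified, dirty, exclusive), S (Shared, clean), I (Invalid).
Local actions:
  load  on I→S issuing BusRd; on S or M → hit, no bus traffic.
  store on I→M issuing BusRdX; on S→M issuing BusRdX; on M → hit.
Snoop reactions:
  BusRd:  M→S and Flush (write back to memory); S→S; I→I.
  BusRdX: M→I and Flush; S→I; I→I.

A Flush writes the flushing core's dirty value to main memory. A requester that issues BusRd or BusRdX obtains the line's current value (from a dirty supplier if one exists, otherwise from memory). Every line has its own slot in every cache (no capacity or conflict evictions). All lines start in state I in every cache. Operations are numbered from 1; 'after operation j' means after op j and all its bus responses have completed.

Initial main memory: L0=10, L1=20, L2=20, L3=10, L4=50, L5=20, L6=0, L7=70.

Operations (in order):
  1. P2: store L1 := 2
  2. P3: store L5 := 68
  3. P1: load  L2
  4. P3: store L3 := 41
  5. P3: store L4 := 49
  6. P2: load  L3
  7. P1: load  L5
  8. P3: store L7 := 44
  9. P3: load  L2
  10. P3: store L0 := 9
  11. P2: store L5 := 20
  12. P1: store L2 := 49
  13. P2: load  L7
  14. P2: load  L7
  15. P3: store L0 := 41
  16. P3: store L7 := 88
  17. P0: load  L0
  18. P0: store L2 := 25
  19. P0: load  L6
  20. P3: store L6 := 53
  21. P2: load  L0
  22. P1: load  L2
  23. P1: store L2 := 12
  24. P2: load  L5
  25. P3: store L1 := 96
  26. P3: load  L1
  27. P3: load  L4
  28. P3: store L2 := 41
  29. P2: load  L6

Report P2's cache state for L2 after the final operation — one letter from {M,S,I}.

  op1 P2: store L1 := 2 → I/I/M/I on L1; bus BusRdX; mem=20
  op2 P3: store L5 := 68 → I/I/I/M on L5; bus BusRdX; mem=20
  op3 P1: load  L2 → I/S/I/I on L2; bus BusRd; mem=20
  op4 P3: store L3 := 41 → I/I/I/M on L3; bus BusRdX; mem=10
  op5 P3: store L4 := 49 → I/I/I/M on L4; bus BusRdX; mem=50
  op6 P2: load  L3 → I/I/S/S on L3; bus BusRd Flush; mem=41
  op7 P1: load  L5 → I/S/I/S on L5; bus BusRd Flush; mem=68
  op8 P3: store L7 := 44 → I/I/I/M on L7; bus BusRdX; mem=70
  op9 P3: load  L2 → I/S/I/S on L2; bus BusRd; mem=20
  op10 P3: store L0 := 9 → I/I/I/M on L0; bus BusRdX; mem=10
  op11 P2: store L5 := 20 → I/I/M/I on L5; bus BusRdX; mem=68
  op12 P1: store L2 := 49 → I/M/I/I on L2; bus BusRdX; mem=20
  op13 P2: load  L7 → I/I/S/S on L7; bus BusRd Flush; mem=44
  op14 P2: load  L7 → I/I/S/S on L7; bus (none); mem=44
  op15 P3: store L0 := 41 → I/I/I/M on L0; bus (none); mem=10
  op16 P3: store L7 := 88 → I/I/I/M on L7; bus BusRdX; mem=44
  op17 P0: load  L0 → S/I/I/S on L0; bus BusRd Flush; mem=41
  op18 P0: store L2 := 25 → M/I/I/I on L2; bus BusRdX Flush; mem=49
  op19 P0: load  L6 → S/I/I/I on L6; bus BusRd; mem=0
  op20 P3: store L6 := 53 → I/I/I/M on L6; bus BusRdX; mem=0
  op21 P2: load  L0 → S/I/S/S on L0; bus BusRd; mem=41
  op22 P1: load  L2 → S/S/I/I on L2; bus BusRd Flush; mem=25
  op23 P1: store L2 := 12 → I/M/I/I on L2; bus BusRdX; mem=25
  op24 P2: load  L5 → I/I/M/I on L5; bus (none); mem=68
  op25 P3: store L1 := 96 → I/I/I/M on L1; bus BusRdX Flush; mem=2
  op26 P3: load  L1 → I/I/I/M on L1; bus (none); mem=2
  op27 P3: load  L4 → I/I/I/M on L4; bus (none); mem=50
  op28 P3: store L2 := 41 → I/I/I/M on L2; bus BusRdX Flush; mem=12
  op29 P2: load  L6 → I/I/S/S on L6; bus BusRd Flush; mem=53

state = I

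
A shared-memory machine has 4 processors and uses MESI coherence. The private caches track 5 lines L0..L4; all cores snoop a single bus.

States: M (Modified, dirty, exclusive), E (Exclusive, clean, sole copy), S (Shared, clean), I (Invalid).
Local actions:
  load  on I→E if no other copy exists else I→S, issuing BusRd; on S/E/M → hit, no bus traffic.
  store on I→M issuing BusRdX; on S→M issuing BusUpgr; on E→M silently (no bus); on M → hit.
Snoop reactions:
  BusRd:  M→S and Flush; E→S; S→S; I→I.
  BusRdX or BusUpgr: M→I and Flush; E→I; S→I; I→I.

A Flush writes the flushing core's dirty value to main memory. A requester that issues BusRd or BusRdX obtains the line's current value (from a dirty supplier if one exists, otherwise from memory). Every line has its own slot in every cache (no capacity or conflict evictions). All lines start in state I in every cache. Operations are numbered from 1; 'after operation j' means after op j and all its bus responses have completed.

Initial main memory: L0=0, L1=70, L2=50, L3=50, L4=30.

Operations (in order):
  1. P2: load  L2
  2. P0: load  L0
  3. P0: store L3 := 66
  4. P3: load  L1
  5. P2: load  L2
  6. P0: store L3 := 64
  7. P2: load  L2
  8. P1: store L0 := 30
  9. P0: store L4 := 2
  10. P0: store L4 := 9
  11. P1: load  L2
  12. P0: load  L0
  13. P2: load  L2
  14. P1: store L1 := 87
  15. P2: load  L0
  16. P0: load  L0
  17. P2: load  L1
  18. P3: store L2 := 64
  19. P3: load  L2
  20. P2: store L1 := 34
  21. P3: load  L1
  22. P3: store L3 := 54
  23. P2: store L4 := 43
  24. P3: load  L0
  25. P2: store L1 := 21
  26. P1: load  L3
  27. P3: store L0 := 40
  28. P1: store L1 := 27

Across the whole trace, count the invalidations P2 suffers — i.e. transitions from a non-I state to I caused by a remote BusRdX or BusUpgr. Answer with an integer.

invalidations = 3

  op1 P2: load  L2 → I/I/E/I on L2; bus BusRd; mem=50
  op2 P0: load  L0 → E/I/I/I on L0; bus BusRd; mem=0
  op3 P0: store L3 := 66 → M/I/I/I on L3; bus BusRdX; mem=50
  op4 P3: load  L1 → I/I/I/E on L1; bus BusRd; mem=70
  op5 P2: load  L2 → I/I/E/I on L2; bus (none); mem=50
  op6 P0: store L3 := 64 → M/I/I/I on L3; bus (none); mem=50
  op7 P2: load  L2 → I/I/E/I on L2; bus (none); mem=50
  op8 P1: store L0 := 30 → I/M/I/I on L0; bus BusRdX; mem=0
  op9 P0: store L4 := 2 → M/I/I/I on L4; bus BusRdX; mem=30
  op10 P0: store L4 := 9 → M/I/I/I on L4; bus (none); mem=30
  op11 P1: load  L2 → I/S/S/I on L2; bus BusRd; mem=50
  op12 P0: load  L0 → S/S/I/I on L0; bus BusRd Flush; mem=30
  op13 P2: load  L2 → I/S/S/I on L2; bus (none); mem=50
  op14 P1: store L1 := 87 → I/M/I/I on L1; bus BusRdX; mem=70
  op15 P2: load  L0 → S/S/S/I on L0; bus BusRd; mem=30
  op16 P0: load  L0 → S/S/S/I on L0; bus (none); mem=30
  op17 P2: load  L1 → I/S/S/I on L1; bus BusRd Flush; mem=87
  op18 P3: store L2 := 64 → I/I/I/M on L2; bus BusRdX; mem=50
  op19 P3: load  L2 → I/I/I/M on L2; bus (none); mem=50
  op20 P2: store L1 := 34 → I/I/M/I on L1; bus BusUpgr; mem=87
  op21 P3: load  L1 → I/I/S/S on L1; bus BusRd Flush; mem=34
  op22 P3: store L3 := 54 → I/I/I/M on L3; bus BusRdX Flush; mem=64
  op23 P2: store L4 := 43 → I/I/M/I on L4; bus BusRdX Flush; mem=9
  op24 P3: load  L0 → S/S/S/S on L0; bus BusRd; mem=30
  op25 P2: store L1 := 21 → I/I/M/I on L1; bus BusUpgr; mem=34
  op26 P1: load  L3 → I/S/I/S on L3; bus BusRd Flush; mem=54
  op27 P3: store L0 := 40 → I/I/I/M on L0; bus BusUpgr; mem=30
  op28 P1: store L1 := 27 → I/M/I/I on L1; bus BusRdX Flush; mem=21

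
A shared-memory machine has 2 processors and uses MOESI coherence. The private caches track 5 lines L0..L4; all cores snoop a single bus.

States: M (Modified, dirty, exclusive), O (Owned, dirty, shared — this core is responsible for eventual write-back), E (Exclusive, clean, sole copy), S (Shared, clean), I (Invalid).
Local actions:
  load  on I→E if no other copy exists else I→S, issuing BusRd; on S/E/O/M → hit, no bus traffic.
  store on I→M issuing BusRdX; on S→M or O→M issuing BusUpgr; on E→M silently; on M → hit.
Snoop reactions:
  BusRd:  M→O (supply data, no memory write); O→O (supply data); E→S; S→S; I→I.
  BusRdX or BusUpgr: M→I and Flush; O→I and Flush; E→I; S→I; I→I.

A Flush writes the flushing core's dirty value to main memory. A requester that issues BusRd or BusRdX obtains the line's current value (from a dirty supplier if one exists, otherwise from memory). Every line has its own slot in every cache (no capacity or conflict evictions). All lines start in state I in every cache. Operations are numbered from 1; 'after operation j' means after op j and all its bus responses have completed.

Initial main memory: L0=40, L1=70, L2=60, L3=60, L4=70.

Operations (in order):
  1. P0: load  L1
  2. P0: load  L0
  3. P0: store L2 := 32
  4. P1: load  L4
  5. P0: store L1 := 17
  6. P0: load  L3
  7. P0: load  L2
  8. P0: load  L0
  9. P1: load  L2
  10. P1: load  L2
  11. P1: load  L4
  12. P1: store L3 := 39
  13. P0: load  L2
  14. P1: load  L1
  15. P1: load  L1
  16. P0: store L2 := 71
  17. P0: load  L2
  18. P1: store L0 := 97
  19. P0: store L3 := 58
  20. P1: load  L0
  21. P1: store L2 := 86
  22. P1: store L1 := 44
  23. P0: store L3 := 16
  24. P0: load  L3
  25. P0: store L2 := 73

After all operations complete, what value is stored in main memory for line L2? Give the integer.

memory[L2] = 86

1. P0: load  L1  bus=[BusRd]  L1: P0=E P1=I  mem[L1]=70
2. P0: load  L0  bus=[BusRd]  L0: P0=E P1=I  mem[L0]=40
3. P0: store L2 := 32  bus=[BusRdX]  L2: P0=M P1=I  mem[L2]=60
4. P1: load  L4  bus=[BusRd]  L4: P0=I P1=E  mem[L4]=70
5. P0: store L1 := 17  bus=[-]  L1: P0=M P1=I  mem[L1]=70
6. P0: load  L3  bus=[BusRd]  L3: P0=E P1=I  mem[L3]=60
7. P0: load  L2  bus=[-]  L2: P0=M P1=I  mem[L2]=60
8. P0: load  L0  bus=[-]  L0: P0=E P1=I  mem[L0]=40
9. P1: load  L2  bus=[BusRd]  L2: P0=O P1=S  mem[L2]=60
10. P1: load  L2  bus=[-]  L2: P0=O P1=S  mem[L2]=60
11. P1: load  L4  bus=[-]  L4: P0=I P1=E  mem[L4]=70
12. P1: store L3 := 39  bus=[BusRdX]  L3: P0=I P1=M  mem[L3]=60
13. P0: load  L2  bus=[-]  L2: P0=O P1=S  mem[L2]=60
14. P1: load  L1  bus=[BusRd]  L1: P0=O P1=S  mem[L1]=70
15. P1: load  L1  bus=[-]  L1: P0=O P1=S  mem[L1]=70
16. P0: store L2 := 71  bus=[BusUpgr]  L2: P0=M P1=I  mem[L2]=60
17. P0: load  L2  bus=[-]  L2: P0=M P1=I  mem[L2]=60
18. P1: store L0 := 97  bus=[BusRdX]  L0: P0=I P1=M  mem[L0]=40
19. P0: store L3 := 58  bus=[BusRdX,Flush]  L3: P0=M P1=I  mem[L3]=39
20. P1: load  L0  bus=[-]  L0: P0=I P1=M  mem[L0]=40
21. P1: store L2 := 86  bus=[BusRdX,Flush]  L2: P0=I P1=M  mem[L2]=71
22. P1: store L1 := 44  bus=[BusUpgr,Flush]  L1: P0=I P1=M  mem[L1]=17
23. P0: store L3 := 16  bus=[-]  L3: P0=M P1=I  mem[L3]=39
24. P0: load  L3  bus=[-]  L3: P0=M P1=I  mem[L3]=39
25. P0: store L2 := 73  bus=[BusRdX,Flush]  L2: P0=M P1=I  mem[L2]=86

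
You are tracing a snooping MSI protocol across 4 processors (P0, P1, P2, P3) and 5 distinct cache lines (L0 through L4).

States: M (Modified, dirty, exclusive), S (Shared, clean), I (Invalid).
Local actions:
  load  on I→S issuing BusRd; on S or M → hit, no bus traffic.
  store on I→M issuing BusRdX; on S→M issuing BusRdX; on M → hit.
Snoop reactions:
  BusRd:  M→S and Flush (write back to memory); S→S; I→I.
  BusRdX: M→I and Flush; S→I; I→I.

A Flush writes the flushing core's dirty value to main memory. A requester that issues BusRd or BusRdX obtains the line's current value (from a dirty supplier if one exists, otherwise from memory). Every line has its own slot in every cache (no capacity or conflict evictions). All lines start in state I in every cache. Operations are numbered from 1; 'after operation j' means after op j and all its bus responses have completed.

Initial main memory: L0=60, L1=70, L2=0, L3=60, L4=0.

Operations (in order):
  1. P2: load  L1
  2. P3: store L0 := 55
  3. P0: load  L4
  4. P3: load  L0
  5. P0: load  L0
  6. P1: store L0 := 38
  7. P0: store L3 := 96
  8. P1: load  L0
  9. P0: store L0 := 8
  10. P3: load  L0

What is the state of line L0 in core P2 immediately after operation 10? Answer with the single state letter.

  op1 P2: load  L1 → I/I/S/I on L1; bus BusRd; mem=70
  op2 P3: store L0 := 55 → I/I/I/M on L0; bus BusRdX; mem=60
  op3 P0: load  L4 → S/I/I/I on L4; bus BusRd; mem=0
  op4 P3: load  L0 → I/I/I/M on L0; bus (none); mem=60
  op5 P0: load  L0 → S/I/I/S on L0; bus BusRd Flush; mem=55
  op6 P1: store L0 := 38 → I/M/I/I on L0; bus BusRdX; mem=55
  op7 P0: store L3 := 96 → M/I/I/I on L3; bus BusRdX; mem=60
  op8 P1: load  L0 → I/M/I/I on L0; bus (none); mem=55
  op9 P0: store L0 := 8 → M/I/I/I on L0; bus BusRdX Flush; mem=38
  op10 P3: load  L0 → S/I/I/S on L0; bus BusRd Flush; mem=8

state = I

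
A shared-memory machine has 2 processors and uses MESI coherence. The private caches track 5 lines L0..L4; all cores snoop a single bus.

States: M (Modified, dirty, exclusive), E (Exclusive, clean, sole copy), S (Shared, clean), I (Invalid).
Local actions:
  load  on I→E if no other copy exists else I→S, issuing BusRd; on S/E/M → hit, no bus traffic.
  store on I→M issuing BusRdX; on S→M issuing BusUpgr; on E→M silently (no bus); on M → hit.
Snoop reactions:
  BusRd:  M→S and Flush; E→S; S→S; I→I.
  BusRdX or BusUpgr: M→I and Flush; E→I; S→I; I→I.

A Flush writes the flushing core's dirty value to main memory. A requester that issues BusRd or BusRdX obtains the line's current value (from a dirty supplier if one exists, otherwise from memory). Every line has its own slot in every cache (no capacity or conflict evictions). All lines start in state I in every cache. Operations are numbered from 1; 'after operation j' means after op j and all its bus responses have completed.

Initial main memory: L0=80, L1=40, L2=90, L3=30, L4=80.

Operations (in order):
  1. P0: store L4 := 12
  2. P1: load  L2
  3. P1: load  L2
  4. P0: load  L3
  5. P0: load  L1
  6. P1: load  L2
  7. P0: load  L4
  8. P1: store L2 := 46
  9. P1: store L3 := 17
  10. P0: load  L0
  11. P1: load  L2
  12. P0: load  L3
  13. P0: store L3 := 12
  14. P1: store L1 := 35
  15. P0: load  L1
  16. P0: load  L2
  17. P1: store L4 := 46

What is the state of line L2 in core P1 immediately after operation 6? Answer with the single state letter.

state = E

[1] P0: store L4 := 12 | P0:M(12), P1:I | bus: BusRdX
[2] P1: load  L2 | P0:I, P1:E(90) | bus: BusRd
[3] P1: load  L2 | P0:I, P1:E(90) | bus: none
[4] P0: load  L3 | P0:E(30), P1:I | bus: BusRd
[5] P0: load  L1 | P0:E(40), P1:I | bus: BusRd
[6] P1: load  L2 | P0:I, P1:E(90) | bus: none
[7] P0: load  L4 | P0:M(12), P1:I | bus: none
[8] P1: store L2 := 46 | P0:I, P1:M(46) | bus: none
[9] P1: store L3 := 17 | P0:I, P1:M(17) | bus: BusRdX
[10] P0: load  L0 | P0:E(80), P1:I | bus: BusRd
[11] P1: load  L2 | P0:I, P1:M(46) | bus: none
[12] P0: load  L3 | P0:S(17), P1:S(17) | bus: BusRd,Flush
[13] P0: store L3 := 12 | P0:M(12), P1:I | bus: BusUpgr
[14] P1: store L1 := 35 | P0:I, P1:M(35) | bus: BusRdX
[15] P0: load  L1 | P0:S(35), P1:S(35) | bus: BusRd,Flush
[16] P0: load  L2 | P0:S(46), P1:S(46) | bus: BusRd,Flush
[17] P1: store L4 := 46 | P0:I, P1:M(46) | bus: BusRdX,Flush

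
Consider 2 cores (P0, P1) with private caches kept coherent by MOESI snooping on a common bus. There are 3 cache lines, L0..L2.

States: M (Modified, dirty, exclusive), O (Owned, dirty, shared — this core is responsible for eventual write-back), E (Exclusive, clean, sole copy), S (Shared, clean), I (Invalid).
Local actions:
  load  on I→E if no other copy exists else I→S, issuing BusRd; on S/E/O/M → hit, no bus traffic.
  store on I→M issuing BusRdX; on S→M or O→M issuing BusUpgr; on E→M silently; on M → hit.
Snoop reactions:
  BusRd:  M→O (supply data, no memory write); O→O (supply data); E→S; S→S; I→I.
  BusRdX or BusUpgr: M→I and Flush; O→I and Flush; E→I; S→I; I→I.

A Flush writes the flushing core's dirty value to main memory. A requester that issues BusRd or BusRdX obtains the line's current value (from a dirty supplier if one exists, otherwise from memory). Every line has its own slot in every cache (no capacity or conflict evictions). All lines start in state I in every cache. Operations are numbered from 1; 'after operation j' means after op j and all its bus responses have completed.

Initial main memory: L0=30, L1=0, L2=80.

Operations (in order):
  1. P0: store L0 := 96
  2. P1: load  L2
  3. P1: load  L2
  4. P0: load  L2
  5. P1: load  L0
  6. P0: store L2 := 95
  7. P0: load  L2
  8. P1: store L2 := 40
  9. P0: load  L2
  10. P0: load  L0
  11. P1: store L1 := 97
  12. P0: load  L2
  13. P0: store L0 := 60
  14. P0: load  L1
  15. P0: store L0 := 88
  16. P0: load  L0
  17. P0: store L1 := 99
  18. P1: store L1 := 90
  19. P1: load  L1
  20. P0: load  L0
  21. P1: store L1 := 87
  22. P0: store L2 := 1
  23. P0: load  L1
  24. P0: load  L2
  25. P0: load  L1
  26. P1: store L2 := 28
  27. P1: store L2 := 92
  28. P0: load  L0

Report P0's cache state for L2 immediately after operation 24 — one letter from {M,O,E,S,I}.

[1] P0: store L0 := 96 | P0:M(96), P1:I | bus: BusRdX
[2] P1: load  L2 | P0:I, P1:E(80) | bus: BusRd
[3] P1: load  L2 | P0:I, P1:E(80) | bus: none
[4] P0: load  L2 | P0:S(80), P1:S(80) | bus: BusRd
[5] P1: load  L0 | P0:O(96), P1:S(96) | bus: BusRd
[6] P0: store L2 := 95 | P0:M(95), P1:I | bus: BusUpgr
[7] P0: load  L2 | P0:M(95), P1:I | bus: none
[8] P1: store L2 := 40 | P0:I, P1:M(40) | bus: BusRdX,Flush
[9] P0: load  L2 | P0:S(40), P1:O(40) | bus: BusRd
[10] P0: load  L0 | P0:O(96), P1:S(96) | bus: none
[11] P1: store L1 := 97 | P0:I, P1:M(97) | bus: BusRdX
[12] P0: load  L2 | P0:S(40), P1:O(40) | bus: none
[13] P0: store L0 := 60 | P0:M(60), P1:I | bus: BusUpgr
[14] P0: load  L1 | P0:S(97), P1:O(97) | bus: BusRd
[15] P0: store L0 := 88 | P0:M(88), P1:I | bus: none
[16] P0: load  L0 | P0:M(88), P1:I | bus: none
[17] P0: store L1 := 99 | P0:M(99), P1:I | bus: BusUpgr,Flush
[18] P1: store L1 := 90 | P0:I, P1:M(90) | bus: BusRdX,Flush
[19] P1: load  L1 | P0:I, P1:M(90) | bus: none
[20] P0: load  L0 | P0:M(88), P1:I | bus: none
[21] P1: store L1 := 87 | P0:I, P1:M(87) | bus: none
[22] P0: store L2 := 1 | P0:M(1), P1:I | bus: BusUpgr,Flush
[23] P0: load  L1 | P0:S(87), P1:O(87) | bus: BusRd
[24] P0: load  L2 | P0:M(1), P1:I | bus: none
[25] P0: load  L1 | P0:S(87), P1:O(87) | bus: none
[26] P1: store L2 := 28 | P0:I, P1:M(28) | bus: BusRdX,Flush
[27] P1: store L2 := 92 | P0:I, P1:M(92) | bus: none
[28] P0: load  L0 | P0:M(88), P1:I | bus: none

state = M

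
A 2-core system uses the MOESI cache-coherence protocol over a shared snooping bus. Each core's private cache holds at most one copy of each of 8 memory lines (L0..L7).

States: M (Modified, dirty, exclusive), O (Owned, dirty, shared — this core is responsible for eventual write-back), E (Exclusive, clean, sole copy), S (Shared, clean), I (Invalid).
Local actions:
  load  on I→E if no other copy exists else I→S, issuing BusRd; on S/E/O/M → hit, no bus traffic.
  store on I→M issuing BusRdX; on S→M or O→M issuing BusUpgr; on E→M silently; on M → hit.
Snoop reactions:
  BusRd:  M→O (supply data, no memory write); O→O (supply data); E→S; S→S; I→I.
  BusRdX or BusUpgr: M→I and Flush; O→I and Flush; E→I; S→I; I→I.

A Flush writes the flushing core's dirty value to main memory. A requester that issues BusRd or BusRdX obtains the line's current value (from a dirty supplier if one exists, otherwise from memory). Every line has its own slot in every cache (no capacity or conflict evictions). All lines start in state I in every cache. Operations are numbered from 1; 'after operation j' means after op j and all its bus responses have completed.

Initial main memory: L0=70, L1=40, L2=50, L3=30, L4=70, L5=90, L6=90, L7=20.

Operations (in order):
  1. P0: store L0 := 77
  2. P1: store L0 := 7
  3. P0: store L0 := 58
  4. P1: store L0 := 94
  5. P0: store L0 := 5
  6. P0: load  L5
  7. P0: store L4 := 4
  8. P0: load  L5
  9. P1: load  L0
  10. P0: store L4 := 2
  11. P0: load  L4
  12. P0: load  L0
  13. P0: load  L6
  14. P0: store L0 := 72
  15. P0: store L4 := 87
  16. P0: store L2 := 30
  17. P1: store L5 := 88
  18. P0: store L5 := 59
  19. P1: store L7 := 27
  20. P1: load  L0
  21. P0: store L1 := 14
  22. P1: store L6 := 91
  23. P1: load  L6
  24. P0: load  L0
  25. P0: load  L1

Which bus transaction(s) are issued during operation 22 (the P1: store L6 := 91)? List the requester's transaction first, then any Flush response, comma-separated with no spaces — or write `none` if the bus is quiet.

bus = BusRdX

  op1 P0: store L0 := 77 → M/I on L0; bus BusRdX; mem=70
  op2 P1: store L0 := 7 → I/M on L0; bus BusRdX Flush; mem=77
  op3 P0: store L0 := 58 → M/I on L0; bus BusRdX Flush; mem=7
  op4 P1: store L0 := 94 → I/M on L0; bus BusRdX Flush; mem=58
  op5 P0: store L0 := 5 → M/I on L0; bus BusRdX Flush; mem=94
  op6 P0: load  L5 → E/I on L5; bus BusRd; mem=90
  op7 P0: store L4 := 4 → M/I on L4; bus BusRdX; mem=70
  op8 P0: load  L5 → E/I on L5; bus (none); mem=90
  op9 P1: load  L0 → O/S on L0; bus BusRd; mem=94
  op10 P0: store L4 := 2 → M/I on L4; bus (none); mem=70
  op11 P0: load  L4 → M/I on L4; bus (none); mem=70
  op12 P0: load  L0 → O/S on L0; bus (none); mem=94
  op13 P0: load  L6 → E/I on L6; bus BusRd; mem=90
  op14 P0: store L0 := 72 → M/I on L0; bus BusUpgr; mem=94
  op15 P0: store L4 := 87 → M/I on L4; bus (none); mem=70
  op16 P0: store L2 := 30 → M/I on L2; bus BusRdX; mem=50
  op17 P1: store L5 := 88 → I/M on L5; bus BusRdX; mem=90
  op18 P0: store L5 := 59 → M/I on L5; bus BusRdX Flush; mem=88
  op19 P1: store L7 := 27 → I/M on L7; bus BusRdX; mem=20
  op20 P1: load  L0 → O/S on L0; bus BusRd; mem=94
  op21 P0: store L1 := 14 → M/I on L1; bus BusRdX; mem=40
  op22 P1: store L6 := 91 → I/M on L6; bus BusRdX; mem=90
  op23 P1: load  L6 → I/M on L6; bus (none); mem=90
  op24 P0: load  L0 → O/S on L0; bus (none); mem=94
  op25 P0: load  L1 → M/I on L1; bus (none); mem=40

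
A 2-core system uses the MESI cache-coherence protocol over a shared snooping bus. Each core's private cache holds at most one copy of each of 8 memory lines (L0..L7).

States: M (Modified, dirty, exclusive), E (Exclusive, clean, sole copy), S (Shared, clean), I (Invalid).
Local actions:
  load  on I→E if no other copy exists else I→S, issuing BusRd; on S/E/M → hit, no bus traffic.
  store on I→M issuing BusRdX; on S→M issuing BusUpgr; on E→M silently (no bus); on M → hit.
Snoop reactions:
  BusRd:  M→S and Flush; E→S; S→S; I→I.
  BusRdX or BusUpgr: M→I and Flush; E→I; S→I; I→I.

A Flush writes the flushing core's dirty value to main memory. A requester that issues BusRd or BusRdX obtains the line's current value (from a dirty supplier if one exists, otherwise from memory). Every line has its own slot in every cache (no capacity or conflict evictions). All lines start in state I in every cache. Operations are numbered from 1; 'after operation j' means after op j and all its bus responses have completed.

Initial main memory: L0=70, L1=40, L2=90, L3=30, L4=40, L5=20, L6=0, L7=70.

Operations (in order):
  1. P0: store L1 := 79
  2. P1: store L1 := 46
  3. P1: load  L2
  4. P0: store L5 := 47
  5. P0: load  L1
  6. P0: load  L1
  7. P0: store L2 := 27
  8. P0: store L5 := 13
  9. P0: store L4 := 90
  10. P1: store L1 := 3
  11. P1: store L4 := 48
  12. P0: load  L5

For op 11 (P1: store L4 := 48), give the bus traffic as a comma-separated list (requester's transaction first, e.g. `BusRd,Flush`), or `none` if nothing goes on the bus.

bus = BusRdX,Flush

step 1: P0: store L1 := 79  ⟶  MI  (L1)  txn=BusRdX  M[L1]=40
step 2: P1: store L1 := 46  ⟶  IM  (L1)  txn=BusRdX+Flush  M[L1]=79
step 3: P1: load  L2  ⟶  IE  (L2)  txn=BusRd  M[L2]=90
step 4: P0: store L5 := 47  ⟶  MI  (L5)  txn=BusRdX  M[L5]=20
step 5: P0: load  L1  ⟶  SS  (L1)  txn=BusRd+Flush  M[L1]=46
step 6: P0: load  L1  ⟶  SS  (L1)  txn=∅  M[L1]=46
step 7: P0: store L2 := 27  ⟶  MI  (L2)  txn=BusRdX  M[L2]=90
step 8: P0: store L5 := 13  ⟶  MI  (L5)  txn=∅  M[L5]=20
step 9: P0: store L4 := 90  ⟶  MI  (L4)  txn=BusRdX  M[L4]=40
step 10: P1: store L1 := 3  ⟶  IM  (L1)  txn=BusUpgr  M[L1]=46
step 11: P1: store L4 := 48  ⟶  IM  (L4)  txn=BusRdX+Flush  M[L4]=90
step 12: P0: load  L5  ⟶  MI  (L5)  txn=∅  M[L5]=20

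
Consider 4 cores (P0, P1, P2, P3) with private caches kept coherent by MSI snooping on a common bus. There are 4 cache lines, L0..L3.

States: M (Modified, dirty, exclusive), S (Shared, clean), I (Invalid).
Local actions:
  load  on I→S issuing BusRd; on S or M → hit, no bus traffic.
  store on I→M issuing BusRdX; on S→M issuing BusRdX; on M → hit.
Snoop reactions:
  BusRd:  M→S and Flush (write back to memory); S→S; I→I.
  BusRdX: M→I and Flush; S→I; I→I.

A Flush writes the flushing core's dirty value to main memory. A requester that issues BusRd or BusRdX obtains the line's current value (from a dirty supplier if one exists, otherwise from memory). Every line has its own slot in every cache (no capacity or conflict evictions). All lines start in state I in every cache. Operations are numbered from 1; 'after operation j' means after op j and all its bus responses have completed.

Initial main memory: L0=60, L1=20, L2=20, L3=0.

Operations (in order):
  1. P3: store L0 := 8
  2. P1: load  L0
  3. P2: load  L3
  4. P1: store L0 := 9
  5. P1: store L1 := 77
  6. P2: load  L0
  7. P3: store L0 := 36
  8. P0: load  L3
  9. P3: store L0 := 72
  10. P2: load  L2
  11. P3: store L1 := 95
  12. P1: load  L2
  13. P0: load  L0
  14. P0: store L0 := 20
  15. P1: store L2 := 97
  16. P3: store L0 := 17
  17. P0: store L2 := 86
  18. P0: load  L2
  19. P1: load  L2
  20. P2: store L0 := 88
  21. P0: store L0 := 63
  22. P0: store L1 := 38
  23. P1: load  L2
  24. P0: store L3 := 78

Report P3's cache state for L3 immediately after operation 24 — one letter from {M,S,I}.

state = I

step 1: P3: store L0 := 8  ⟶  IIIM  (L0)  txn=BusRdX  M[L0]=60
step 2: P1: load  L0  ⟶  ISIS  (L0)  txn=BusRd+Flush  M[L0]=8
step 3: P2: load  L3  ⟶  IISI  (L3)  txn=BusRd  M[L3]=0
step 4: P1: store L0 := 9  ⟶  IMII  (L0)  txn=BusRdX  M[L0]=8
step 5: P1: store L1 := 77  ⟶  IMII  (L1)  txn=BusRdX  M[L1]=20
step 6: P2: load  L0  ⟶  ISSI  (L0)  txn=BusRd+Flush  M[L0]=9
step 7: P3: store L0 := 36  ⟶  IIIM  (L0)  txn=BusRdX  M[L0]=9
step 8: P0: load  L3  ⟶  SISI  (L3)  txn=BusRd  M[L3]=0
step 9: P3: store L0 := 72  ⟶  IIIM  (L0)  txn=∅  M[L0]=9
step 10: P2: load  L2  ⟶  IISI  (L2)  txn=BusRd  M[L2]=20
step 11: P3: store L1 := 95  ⟶  IIIM  (L1)  txn=BusRdX+Flush  M[L1]=77
step 12: P1: load  L2  ⟶  ISSI  (L2)  txn=BusRd  M[L2]=20
step 13: P0: load  L0  ⟶  SIIS  (L0)  txn=BusRd+Flush  M[L0]=72
step 14: P0: store L0 := 20  ⟶  MIII  (L0)  txn=BusRdX  M[L0]=72
step 15: P1: store L2 := 97  ⟶  IMII  (L2)  txn=BusRdX  M[L2]=20
step 16: P3: store L0 := 17  ⟶  IIIM  (L0)  txn=BusRdX+Flush  M[L0]=20
step 17: P0: store L2 := 86  ⟶  MIII  (L2)  txn=BusRdX+Flush  M[L2]=97
step 18: P0: load  L2  ⟶  MIII  (L2)  txn=∅  M[L2]=97
step 19: P1: load  L2  ⟶  SSII  (L2)  txn=BusRd+Flush  M[L2]=86
step 20: P2: store L0 := 88  ⟶  IIMI  (L0)  txn=BusRdX+Flush  M[L0]=17
step 21: P0: store L0 := 63  ⟶  MIII  (L0)  txn=BusRdX+Flush  M[L0]=88
step 22: P0: store L1 := 38  ⟶  MIII  (L1)  txn=BusRdX+Flush  M[L1]=95
step 23: P1: load  L2  ⟶  SSII  (L2)  txn=∅  M[L2]=86
step 24: P0: store L3 := 78  ⟶  MIII  (L3)  txn=BusRdX  M[L3]=0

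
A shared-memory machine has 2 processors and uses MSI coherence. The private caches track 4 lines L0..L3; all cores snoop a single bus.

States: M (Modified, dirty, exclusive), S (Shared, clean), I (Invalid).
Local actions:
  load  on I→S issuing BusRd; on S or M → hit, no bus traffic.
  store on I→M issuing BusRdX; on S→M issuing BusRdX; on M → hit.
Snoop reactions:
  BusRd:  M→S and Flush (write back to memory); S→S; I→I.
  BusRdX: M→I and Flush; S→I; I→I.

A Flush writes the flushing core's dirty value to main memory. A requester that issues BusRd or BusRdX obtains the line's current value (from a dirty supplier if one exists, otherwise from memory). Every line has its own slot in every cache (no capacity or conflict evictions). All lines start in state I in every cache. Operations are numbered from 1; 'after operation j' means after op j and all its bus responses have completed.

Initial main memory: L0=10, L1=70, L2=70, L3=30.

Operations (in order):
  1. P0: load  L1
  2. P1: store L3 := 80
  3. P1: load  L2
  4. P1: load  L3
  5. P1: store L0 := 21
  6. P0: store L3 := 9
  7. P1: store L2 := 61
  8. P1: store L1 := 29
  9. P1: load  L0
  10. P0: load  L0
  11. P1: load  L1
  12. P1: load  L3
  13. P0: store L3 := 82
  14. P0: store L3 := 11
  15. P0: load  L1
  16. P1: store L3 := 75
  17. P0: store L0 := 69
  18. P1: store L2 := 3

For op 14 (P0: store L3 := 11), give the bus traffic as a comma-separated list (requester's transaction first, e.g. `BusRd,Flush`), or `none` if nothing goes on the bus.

bus = none

  op1 P0: load  L1 → S/I on L1; bus BusRd; mem=70
  op2 P1: store L3 := 80 → I/M on L3; bus BusRdX; mem=30
  op3 P1: load  L2 → I/S on L2; bus BusRd; mem=70
  op4 P1: load  L3 → I/M on L3; bus (none); mem=30
  op5 P1: store L0 := 21 → I/M on L0; bus BusRdX; mem=10
  op6 P0: store L3 := 9 → M/I on L3; bus BusRdX Flush; mem=80
  op7 P1: store L2 := 61 → I/M on L2; bus BusRdX; mem=70
  op8 P1: store L1 := 29 → I/M on L1; bus BusRdX; mem=70
  op9 P1: load  L0 → I/M on L0; bus (none); mem=10
  op10 P0: load  L0 → S/S on L0; bus BusRd Flush; mem=21
  op11 P1: load  L1 → I/M on L1; bus (none); mem=70
  op12 P1: load  L3 → S/S on L3; bus BusRd Flush; mem=9
  op13 P0: store L3 := 82 → M/I on L3; bus BusRdX; mem=9
  op14 P0: store L3 := 11 → M/I on L3; bus (none); mem=9
  op15 P0: load  L1 → S/S on L1; bus BusRd Flush; mem=29
  op16 P1: store L3 := 75 → I/M on L3; bus BusRdX Flush; mem=11
  op17 P0: store L0 := 69 → M/I on L0; bus BusRdX; mem=21
  op18 P1: store L2 := 3 → I/M on L2; bus (none); mem=70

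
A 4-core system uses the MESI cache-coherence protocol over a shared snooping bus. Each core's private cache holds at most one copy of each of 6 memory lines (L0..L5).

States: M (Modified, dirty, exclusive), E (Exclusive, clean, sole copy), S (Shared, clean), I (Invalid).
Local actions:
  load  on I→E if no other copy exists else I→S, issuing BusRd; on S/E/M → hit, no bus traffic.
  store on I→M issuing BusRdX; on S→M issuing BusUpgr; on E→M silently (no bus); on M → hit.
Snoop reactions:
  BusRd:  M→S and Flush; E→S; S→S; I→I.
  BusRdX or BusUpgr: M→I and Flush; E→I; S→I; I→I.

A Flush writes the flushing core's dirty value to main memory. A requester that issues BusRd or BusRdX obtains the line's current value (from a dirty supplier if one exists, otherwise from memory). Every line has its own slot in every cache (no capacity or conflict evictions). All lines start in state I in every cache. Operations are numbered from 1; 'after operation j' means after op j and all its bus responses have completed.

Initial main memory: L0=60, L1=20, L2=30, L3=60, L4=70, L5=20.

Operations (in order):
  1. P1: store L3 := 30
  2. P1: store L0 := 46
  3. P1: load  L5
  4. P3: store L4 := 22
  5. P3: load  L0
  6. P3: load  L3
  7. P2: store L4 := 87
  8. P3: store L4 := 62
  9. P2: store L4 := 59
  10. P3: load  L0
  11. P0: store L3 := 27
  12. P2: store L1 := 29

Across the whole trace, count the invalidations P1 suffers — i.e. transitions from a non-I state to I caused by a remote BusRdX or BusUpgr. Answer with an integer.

1. P1: store L3 := 30  bus=[BusRdX]  L3: P0=I P1=M P2=I P3=I  mem[L3]=60
2. P1: store L0 := 46  bus=[BusRdX]  L0: P0=I P1=M P2=I P3=I  mem[L0]=60
3. P1: load  L5  bus=[BusRd]  L5: P0=I P1=E P2=I P3=I  mem[L5]=20
4. P3: store L4 := 22  bus=[BusRdX]  L4: P0=I P1=I P2=I P3=M  mem[L4]=70
5. P3: load  L0  bus=[BusRd,Flush]  L0: P0=I P1=S P2=I P3=S  mem[L0]=46
6. P3: load  L3  bus=[BusRd,Flush]  L3: P0=I P1=S P2=I P3=S  mem[L3]=30
7. P2: store L4 := 87  bus=[BusRdX,Flush]  L4: P0=I P1=I P2=M P3=I  mem[L4]=22
8. P3: store L4 := 62  bus=[BusRdX,Flush]  L4: P0=I P1=I P2=I P3=M  mem[L4]=87
9. P2: store L4 := 59  bus=[BusRdX,Flush]  L4: P0=I P1=I P2=M P3=I  mem[L4]=62
10. P3: load  L0  bus=[-]  L0: P0=I P1=S P2=I P3=S  mem[L0]=46
11. P0: store L3 := 27  bus=[BusRdX]  L3: P0=M P1=I P2=I P3=I  mem[L3]=30
12. P2: store L1 := 29  bus=[BusRdX]  L1: P0=I P1=I P2=M P3=I  mem[L1]=20

invalidations = 1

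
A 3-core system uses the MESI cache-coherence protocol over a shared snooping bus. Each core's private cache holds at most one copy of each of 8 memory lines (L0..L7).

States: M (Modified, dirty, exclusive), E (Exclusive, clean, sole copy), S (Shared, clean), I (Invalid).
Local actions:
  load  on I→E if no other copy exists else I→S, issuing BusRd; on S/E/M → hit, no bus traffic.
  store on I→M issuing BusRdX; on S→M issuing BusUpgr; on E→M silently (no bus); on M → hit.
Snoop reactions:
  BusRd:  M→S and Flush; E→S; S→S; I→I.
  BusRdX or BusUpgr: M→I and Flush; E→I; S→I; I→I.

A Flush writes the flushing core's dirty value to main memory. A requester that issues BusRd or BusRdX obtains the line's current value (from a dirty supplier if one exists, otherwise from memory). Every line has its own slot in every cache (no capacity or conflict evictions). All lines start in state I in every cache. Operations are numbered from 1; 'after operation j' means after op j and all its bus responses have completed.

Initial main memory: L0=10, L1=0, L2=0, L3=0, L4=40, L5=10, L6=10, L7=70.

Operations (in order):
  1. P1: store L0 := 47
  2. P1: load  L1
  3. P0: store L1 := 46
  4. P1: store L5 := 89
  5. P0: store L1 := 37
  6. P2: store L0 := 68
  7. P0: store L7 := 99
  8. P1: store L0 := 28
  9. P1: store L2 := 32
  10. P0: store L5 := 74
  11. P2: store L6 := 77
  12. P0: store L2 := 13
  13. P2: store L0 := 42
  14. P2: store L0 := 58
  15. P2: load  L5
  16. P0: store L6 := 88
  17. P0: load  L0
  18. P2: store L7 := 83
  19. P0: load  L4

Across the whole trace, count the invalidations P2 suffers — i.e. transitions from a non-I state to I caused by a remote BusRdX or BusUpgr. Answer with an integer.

invalidations = 2

  op1 P1: store L0 := 47 → I/M/I on L0; bus BusRdX; mem=10
  op2 P1: load  L1 → I/E/I on L1; bus BusRd; mem=0
  op3 P0: store L1 := 46 → M/I/I on L1; bus BusRdX; mem=0
  op4 P1: store L5 := 89 → I/M/I on L5; bus BusRdX; mem=10
  op5 P0: store L1 := 37 → M/I/I on L1; bus (none); mem=0
  op6 P2: store L0 := 68 → I/I/M on L0; bus BusRdX Flush; mem=47
  op7 P0: store L7 := 99 → M/I/I on L7; bus BusRdX; mem=70
  op8 P1: store L0 := 28 → I/M/I on L0; bus BusRdX Flush; mem=68
  op9 P1: store L2 := 32 → I/M/I on L2; bus BusRdX; mem=0
  op10 P0: store L5 := 74 → M/I/I on L5; bus BusRdX Flush; mem=89
  op11 P2: store L6 := 77 → I/I/M on L6; bus BusRdX; mem=10
  op12 P0: store L2 := 13 → M/I/I on L2; bus BusRdX Flush; mem=32
  op13 P2: store L0 := 42 → I/I/M on L0; bus BusRdX Flush; mem=28
  op14 P2: store L0 := 58 → I/I/M on L0; bus (none); mem=28
  op15 P2: load  L5 → S/I/S on L5; bus BusRd Flush; mem=74
  op16 P0: store L6 := 88 → M/I/I on L6; bus BusRdX Flush; mem=77
  op17 P0: load  L0 → S/I/S on L0; bus BusRd Flush; mem=58
  op18 P2: store L7 := 83 → I/I/M on L7; bus BusRdX Flush; mem=99
  op19 P0: load  L4 → E/I/I on L4; bus BusRd; mem=40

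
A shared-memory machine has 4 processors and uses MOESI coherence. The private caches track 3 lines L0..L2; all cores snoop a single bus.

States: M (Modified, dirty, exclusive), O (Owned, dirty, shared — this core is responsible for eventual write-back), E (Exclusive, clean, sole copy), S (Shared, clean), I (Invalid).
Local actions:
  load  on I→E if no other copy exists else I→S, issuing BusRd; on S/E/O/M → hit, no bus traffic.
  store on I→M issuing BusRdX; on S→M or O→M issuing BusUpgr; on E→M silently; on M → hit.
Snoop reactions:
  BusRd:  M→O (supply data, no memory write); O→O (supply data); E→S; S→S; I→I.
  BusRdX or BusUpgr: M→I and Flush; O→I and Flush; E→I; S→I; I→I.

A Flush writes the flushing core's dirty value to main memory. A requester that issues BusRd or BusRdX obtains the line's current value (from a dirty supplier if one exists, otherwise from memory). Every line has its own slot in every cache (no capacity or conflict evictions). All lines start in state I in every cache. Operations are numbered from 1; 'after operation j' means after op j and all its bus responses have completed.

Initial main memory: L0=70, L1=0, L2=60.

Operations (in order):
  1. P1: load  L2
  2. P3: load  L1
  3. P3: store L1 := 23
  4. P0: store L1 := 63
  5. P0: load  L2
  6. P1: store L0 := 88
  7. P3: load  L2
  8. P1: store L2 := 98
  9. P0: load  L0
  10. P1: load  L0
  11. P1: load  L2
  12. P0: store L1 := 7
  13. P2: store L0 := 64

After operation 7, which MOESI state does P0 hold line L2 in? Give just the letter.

state = S

[1] P1: load  L2 | P0:I, P1:E(60), P2:I, P3:I | bus: BusRd
[2] P3: load  L1 | P0:I, P1:I, P2:I, P3:E(0) | bus: BusRd
[3] P3: store L1 := 23 | P0:I, P1:I, P2:I, P3:M(23) | bus: none
[4] P0: store L1 := 63 | P0:M(63), P1:I, P2:I, P3:I | bus: BusRdX,Flush
[5] P0: load  L2 | P0:S(60), P1:S(60), P2:I, P3:I | bus: BusRd
[6] P1: store L0 := 88 | P0:I, P1:M(88), P2:I, P3:I | bus: BusRdX
[7] P3: load  L2 | P0:S(60), P1:S(60), P2:I, P3:S(60) | bus: BusRd
[8] P1: store L2 := 98 | P0:I, P1:M(98), P2:I, P3:I | bus: BusUpgr
[9] P0: load  L0 | P0:S(88), P1:O(88), P2:I, P3:I | bus: BusRd
[10] P1: load  L0 | P0:S(88), P1:O(88), P2:I, P3:I | bus: none
[11] P1: load  L2 | P0:I, P1:M(98), P2:I, P3:I | bus: none
[12] P0: store L1 := 7 | P0:M(7), P1:I, P2:I, P3:I | bus: none
[13] P2: store L0 := 64 | P0:I, P1:I, P2:M(64), P3:I | bus: BusRdX,Flush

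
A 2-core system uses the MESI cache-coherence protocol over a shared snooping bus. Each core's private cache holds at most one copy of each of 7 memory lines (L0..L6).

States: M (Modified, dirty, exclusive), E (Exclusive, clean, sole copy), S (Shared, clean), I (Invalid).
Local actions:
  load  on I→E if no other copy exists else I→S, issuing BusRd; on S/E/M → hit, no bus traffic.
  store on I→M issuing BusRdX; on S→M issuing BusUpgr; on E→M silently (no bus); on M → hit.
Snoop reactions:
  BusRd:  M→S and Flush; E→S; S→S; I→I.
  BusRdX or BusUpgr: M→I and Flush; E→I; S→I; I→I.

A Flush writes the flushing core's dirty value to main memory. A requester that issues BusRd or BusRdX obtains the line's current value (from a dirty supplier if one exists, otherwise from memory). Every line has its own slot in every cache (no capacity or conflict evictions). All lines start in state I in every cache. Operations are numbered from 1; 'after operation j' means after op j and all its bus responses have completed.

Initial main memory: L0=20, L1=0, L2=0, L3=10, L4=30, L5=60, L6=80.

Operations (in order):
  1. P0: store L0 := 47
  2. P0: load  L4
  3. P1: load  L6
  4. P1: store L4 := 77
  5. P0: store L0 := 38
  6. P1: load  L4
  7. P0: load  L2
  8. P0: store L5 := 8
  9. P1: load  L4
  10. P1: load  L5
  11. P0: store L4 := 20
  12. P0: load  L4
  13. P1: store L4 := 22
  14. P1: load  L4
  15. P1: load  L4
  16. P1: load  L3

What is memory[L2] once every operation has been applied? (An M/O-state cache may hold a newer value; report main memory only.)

[1] P0: store L0 := 47 | P0:M(47), P1:I | bus: BusRdX
[2] P0: load  L4 | P0:E(30), P1:I | bus: BusRd
[3] P1: load  L6 | P0:I, P1:E(80) | bus: BusRd
[4] P1: store L4 := 77 | P0:I, P1:M(77) | bus: BusRdX
[5] P0: store L0 := 38 | P0:M(38), P1:I | bus: none
[6] P1: load  L4 | P0:I, P1:M(77) | bus: none
[7] P0: load  L2 | P0:E(0), P1:I | bus: BusRd
[8] P0: store L5 := 8 | P0:M(8), P1:I | bus: BusRdX
[9] P1: load  L4 | P0:I, P1:M(77) | bus: none
[10] P1: load  L5 | P0:S(8), P1:S(8) | bus: BusRd,Flush
[11] P0: store L4 := 20 | P0:M(20), P1:I | bus: BusRdX,Flush
[12] P0: load  L4 | P0:M(20), P1:I | bus: none
[13] P1: store L4 := 22 | P0:I, P1:M(22) | bus: BusRdX,Flush
[14] P1: load  L4 | P0:I, P1:M(22) | bus: none
[15] P1: load  L4 | P0:I, P1:M(22) | bus: none
[16] P1: load  L3 | P0:I, P1:E(10) | bus: BusRd

memory[L2] = 0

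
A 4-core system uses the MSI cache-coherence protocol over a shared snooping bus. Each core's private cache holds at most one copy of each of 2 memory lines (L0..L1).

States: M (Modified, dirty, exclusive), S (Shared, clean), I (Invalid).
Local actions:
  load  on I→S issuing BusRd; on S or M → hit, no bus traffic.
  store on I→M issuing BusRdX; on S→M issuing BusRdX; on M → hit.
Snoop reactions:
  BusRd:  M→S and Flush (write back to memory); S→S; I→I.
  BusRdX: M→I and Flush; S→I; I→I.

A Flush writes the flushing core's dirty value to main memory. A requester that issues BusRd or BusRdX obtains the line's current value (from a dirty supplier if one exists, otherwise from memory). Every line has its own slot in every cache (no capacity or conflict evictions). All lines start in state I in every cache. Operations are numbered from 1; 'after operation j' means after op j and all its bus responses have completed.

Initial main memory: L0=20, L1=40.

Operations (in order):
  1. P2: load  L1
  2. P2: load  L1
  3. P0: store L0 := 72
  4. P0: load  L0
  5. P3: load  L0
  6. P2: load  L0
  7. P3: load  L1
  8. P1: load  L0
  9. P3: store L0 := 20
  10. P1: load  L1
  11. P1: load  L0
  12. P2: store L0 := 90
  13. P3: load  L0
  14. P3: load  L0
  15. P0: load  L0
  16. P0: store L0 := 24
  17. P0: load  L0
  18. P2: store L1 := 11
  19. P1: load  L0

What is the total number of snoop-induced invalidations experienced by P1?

invalidations = 3

step 1: P2: load  L1  ⟶  IISI  (L1)  txn=BusRd  M[L1]=40
step 2: P2: load  L1  ⟶  IISI  (L1)  txn=∅  M[L1]=40
step 3: P0: store L0 := 72  ⟶  MIII  (L0)  txn=BusRdX  M[L0]=20
step 4: P0: load  L0  ⟶  MIII  (L0)  txn=∅  M[L0]=20
step 5: P3: load  L0  ⟶  SIIS  (L0)  txn=BusRd+Flush  M[L0]=72
step 6: P2: load  L0  ⟶  SISS  (L0)  txn=BusRd  M[L0]=72
step 7: P3: load  L1  ⟶  IISS  (L1)  txn=BusRd  M[L1]=40
step 8: P1: load  L0  ⟶  SSSS  (L0)  txn=BusRd  M[L0]=72
step 9: P3: store L0 := 20  ⟶  IIIM  (L0)  txn=BusRdX  M[L0]=72
step 10: P1: load  L1  ⟶  ISSS  (L1)  txn=BusRd  M[L1]=40
step 11: P1: load  L0  ⟶  ISIS  (L0)  txn=BusRd+Flush  M[L0]=20
step 12: P2: store L0 := 90  ⟶  IIMI  (L0)  txn=BusRdX  M[L0]=20
step 13: P3: load  L0  ⟶  IISS  (L0)  txn=BusRd+Flush  M[L0]=90
step 14: P3: load  L0  ⟶  IISS  (L0)  txn=∅  M[L0]=90
step 15: P0: load  L0  ⟶  SISS  (L0)  txn=BusRd  M[L0]=90
step 16: P0: store L0 := 24  ⟶  MIII  (L0)  txn=BusRdX  M[L0]=90
step 17: P0: load  L0  ⟶  MIII  (L0)  txn=∅  M[L0]=90
step 18: P2: store L1 := 11  ⟶  IIMI  (L1)  txn=BusRdX  M[L1]=40
step 19: P1: load  L0  ⟶  SSII  (L0)  txn=BusRd+Flush  M[L0]=24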